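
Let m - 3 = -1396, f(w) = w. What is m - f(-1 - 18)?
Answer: -1374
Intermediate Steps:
m = -1393 (m = 3 - 1396 = -1393)
m - f(-1 - 18) = -1393 - (-1 - 18) = -1393 - 1*(-19) = -1393 + 19 = -1374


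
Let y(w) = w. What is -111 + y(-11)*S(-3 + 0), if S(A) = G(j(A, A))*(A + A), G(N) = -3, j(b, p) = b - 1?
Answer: -309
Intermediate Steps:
j(b, p) = -1 + b
S(A) = -6*A (S(A) = -3*(A + A) = -6*A)
-111 + y(-11)*S(-3 + 0) = -111 - (-66)*(-3 + 0) = -111 - (-66)*(-3) = -111 - 11*18 = -111 - 198 = -309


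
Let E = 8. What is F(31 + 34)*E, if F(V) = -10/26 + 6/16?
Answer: -1/13 ≈ -0.076923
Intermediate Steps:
F(V) = -1/104 (F(V) = -10*1/26 + 6*(1/16) = -5/13 + 3/8 = -1/104)
F(31 + 34)*E = -1/104*8 = -1/13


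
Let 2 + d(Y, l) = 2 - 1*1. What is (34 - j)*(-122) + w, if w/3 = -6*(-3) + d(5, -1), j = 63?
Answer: 3589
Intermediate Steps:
d(Y, l) = -1 (d(Y, l) = -2 + (2 - 1*1) = -2 + (2 - 1) = -2 + 1 = -1)
w = 51 (w = 3*(-6*(-3) - 1) = 3*(18 - 1) = 3*17 = 51)
(34 - j)*(-122) + w = (34 - 1*63)*(-122) + 51 = (34 - 63)*(-122) + 51 = -29*(-122) + 51 = 3538 + 51 = 3589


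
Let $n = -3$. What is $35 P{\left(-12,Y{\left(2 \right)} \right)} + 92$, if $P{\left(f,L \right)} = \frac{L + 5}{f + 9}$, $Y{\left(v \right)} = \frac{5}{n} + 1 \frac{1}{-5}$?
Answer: $\frac{499}{9} \approx 55.444$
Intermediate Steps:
$Y{\left(v \right)} = - \frac{28}{15}$ ($Y{\left(v \right)} = \frac{5}{-3} + 1 \frac{1}{-5} = 5 \left(- \frac{1}{3}\right) + 1 \left(- \frac{1}{5}\right) = - \frac{5}{3} - \frac{1}{5} = - \frac{28}{15}$)
$P{\left(f,L \right)} = \frac{5 + L}{9 + f}$
$35 P{\left(-12,Y{\left(2 \right)} \right)} + 92 = 35 \frac{5 - \frac{28}{15}}{9 - 12} + 92 = 35 \frac{1}{-3} \cdot \frac{47}{15} + 92 = 35 \left(\left(- \frac{1}{3}\right) \frac{47}{15}\right) + 92 = 35 \left(- \frac{47}{45}\right) + 92 = - \frac{329}{9} + 92 = \frac{499}{9}$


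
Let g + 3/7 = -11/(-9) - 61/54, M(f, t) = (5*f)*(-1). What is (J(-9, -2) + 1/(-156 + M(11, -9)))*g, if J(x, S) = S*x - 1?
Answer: -227711/39879 ≈ -5.7100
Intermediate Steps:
M(f, t) = -5*f
J(x, S) = -1 + S*x
g = -127/378 (g = -3/7 + (-11/(-9) - 61/54) = -3/7 + (-11*(-⅑) - 61*1/54) = -3/7 + (11/9 - 61/54) = -3/7 + 5/54 = -127/378 ≈ -0.33598)
(J(-9, -2) + 1/(-156 + M(11, -9)))*g = ((-1 - 2*(-9)) + 1/(-156 - 5*11))*(-127/378) = ((-1 + 18) + 1/(-156 - 55))*(-127/378) = (17 + 1/(-211))*(-127/378) = (17 - 1/211)*(-127/378) = (3586/211)*(-127/378) = -227711/39879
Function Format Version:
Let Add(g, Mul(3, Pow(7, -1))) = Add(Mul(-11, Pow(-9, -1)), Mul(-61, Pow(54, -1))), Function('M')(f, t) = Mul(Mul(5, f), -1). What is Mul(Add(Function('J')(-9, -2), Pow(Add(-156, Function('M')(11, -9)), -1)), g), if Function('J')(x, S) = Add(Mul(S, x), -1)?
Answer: Rational(-227711, 39879) ≈ -5.7100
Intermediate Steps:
Function('M')(f, t) = Mul(-5, f)
Function('J')(x, S) = Add(-1, Mul(S, x))
g = Rational(-127, 378) (g = Add(Rational(-3, 7), Add(Mul(-11, Pow(-9, -1)), Mul(-61, Pow(54, -1)))) = Add(Rational(-3, 7), Add(Mul(-11, Rational(-1, 9)), Mul(-61, Rational(1, 54)))) = Add(Rational(-3, 7), Add(Rational(11, 9), Rational(-61, 54))) = Add(Rational(-3, 7), Rational(5, 54)) = Rational(-127, 378) ≈ -0.33598)
Mul(Add(Function('J')(-9, -2), Pow(Add(-156, Function('M')(11, -9)), -1)), g) = Mul(Add(Add(-1, Mul(-2, -9)), Pow(Add(-156, Mul(-5, 11)), -1)), Rational(-127, 378)) = Mul(Add(Add(-1, 18), Pow(Add(-156, -55), -1)), Rational(-127, 378)) = Mul(Add(17, Pow(-211, -1)), Rational(-127, 378)) = Mul(Add(17, Rational(-1, 211)), Rational(-127, 378)) = Mul(Rational(3586, 211), Rational(-127, 378)) = Rational(-227711, 39879)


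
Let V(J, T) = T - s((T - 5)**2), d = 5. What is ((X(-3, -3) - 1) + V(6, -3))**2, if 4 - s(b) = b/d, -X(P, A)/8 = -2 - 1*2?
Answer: 33856/25 ≈ 1354.2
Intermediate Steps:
X(P, A) = 32 (X(P, A) = -8*(-2 - 1*2) = -8*(-2 - 2) = -8*(-4) = 32)
s(b) = 4 - b/5
V(J, T) = -4 + T + (-5 + T)**2/5 (V(J, T) = T - (4 - (T - 5)**2/5) = T - (4 - (-5 + T)**2/5) = T + (-4 + (-5 + T)**2/5) = -4 + T + (-5 + T)**2/5)
((X(-3, -3) - 1) + V(6, -3))**2 = ((32 - 1) + (1 - 1*(-3) + (1/5)*(-3)**2))**2 = (31 + (1 + 3 + (1/5)*9))**2 = (31 + (1 + 3 + 9/5))**2 = (31 + 29/5)**2 = (184/5)**2 = 33856/25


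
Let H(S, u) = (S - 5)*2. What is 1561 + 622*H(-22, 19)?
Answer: -32027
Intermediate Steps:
H(S, u) = -10 + 2*S (H(S, u) = (-5 + S)*2 = -10 + 2*S)
1561 + 622*H(-22, 19) = 1561 + 622*(-10 + 2*(-22)) = 1561 + 622*(-10 - 44) = 1561 + 622*(-54) = 1561 - 33588 = -32027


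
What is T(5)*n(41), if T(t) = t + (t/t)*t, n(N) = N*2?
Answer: 820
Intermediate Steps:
n(N) = 2*N
T(t) = 2*t (T(t) = t + 1*t = t + t = 2*t)
T(5)*n(41) = (2*5)*(2*41) = 10*82 = 820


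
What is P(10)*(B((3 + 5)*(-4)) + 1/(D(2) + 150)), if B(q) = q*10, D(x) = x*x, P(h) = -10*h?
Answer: 2463950/77 ≈ 31999.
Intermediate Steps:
D(x) = x²
B(q) = 10*q
P(10)*(B((3 + 5)*(-4)) + 1/(D(2) + 150)) = (-10*10)*(10*((3 + 5)*(-4)) + 1/(2² + 150)) = -100*(10*(8*(-4)) + 1/(4 + 150)) = -100*(10*(-32) + 1/154) = -100*(-320 + 1/154) = -100*(-49279/154) = 2463950/77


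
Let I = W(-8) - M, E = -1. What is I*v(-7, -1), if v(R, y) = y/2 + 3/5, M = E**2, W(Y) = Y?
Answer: -9/10 ≈ -0.90000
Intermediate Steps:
M = 1 (M = (-1)**2 = 1)
v(R, y) = 3/5 + y/2 (v(R, y) = y*(1/2) + 3*(1/5) = y/2 + 3/5 = 3/5 + y/2)
I = -9 (I = -8 - 1*1 = -8 - 1 = -9)
I*v(-7, -1) = -9*(3/5 + (1/2)*(-1)) = -9*(3/5 - 1/2) = -9*1/10 = -9/10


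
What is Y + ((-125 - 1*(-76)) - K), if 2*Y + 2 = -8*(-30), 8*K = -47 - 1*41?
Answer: 81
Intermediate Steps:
K = -11 (K = (-47 - 1*41)/8 = (-47 - 41)/8 = (⅛)*(-88) = -11)
Y = 119 (Y = -1 + (-8*(-30))/2 = -1 + (½)*240 = -1 + 120 = 119)
Y + ((-125 - 1*(-76)) - K) = 119 + ((-125 - 1*(-76)) - 1*(-11)) = 119 + ((-125 + 76) + 11) = 119 + (-49 + 11) = 119 - 38 = 81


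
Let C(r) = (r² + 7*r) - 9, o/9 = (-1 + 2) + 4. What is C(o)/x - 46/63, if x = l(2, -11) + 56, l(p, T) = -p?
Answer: 5347/126 ≈ 42.437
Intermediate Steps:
o = 45 (o = 9*((-1 + 2) + 4) = 9*(1 + 4) = 9*5 = 45)
x = 54 (x = -1*2 + 56 = -2 + 56 = 54)
C(r) = -9 + r² + 7*r
C(o)/x - 46/63 = (-9 + 45² + 7*45)/54 - 46/63 = (-9 + 2025 + 315)*(1/54) - 46*1/63 = 2331*(1/54) - 46/63 = 259/6 - 46/63 = 5347/126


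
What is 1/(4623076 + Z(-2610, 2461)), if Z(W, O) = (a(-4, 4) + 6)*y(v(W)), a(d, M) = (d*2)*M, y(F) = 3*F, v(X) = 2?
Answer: 1/4622920 ≈ 2.1631e-7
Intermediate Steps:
a(d, M) = 2*M*d (a(d, M) = (2*d)*M = 2*M*d)
Z(W, O) = -156 (Z(W, O) = (2*4*(-4) + 6)*(3*2) = (-32 + 6)*6 = -26*6 = -156)
1/(4623076 + Z(-2610, 2461)) = 1/(4623076 - 156) = 1/4622920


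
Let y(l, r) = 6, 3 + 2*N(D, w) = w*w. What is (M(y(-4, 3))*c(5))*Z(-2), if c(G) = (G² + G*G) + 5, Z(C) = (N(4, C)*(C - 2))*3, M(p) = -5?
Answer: 1650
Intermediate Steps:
N(D, w) = -3/2 + w²/2 (N(D, w) = -3/2 + (w*w)/2 = -3/2 + w²/2)
Z(C) = 3*(-2 + C)*(-3/2 + C²/2) (Z(C) = ((-3/2 + C²/2)*(C - 2))*3 = ((-3/2 + C²/2)*(-2 + C))*3 = ((-2 + C)*(-3/2 + C²/2))*3 = 3*(-2 + C)*(-3/2 + C²/2))
c(G) = 5 + 2*G² (c(G) = (G² + G²) + 5 = 2*G² + 5 = 5 + 2*G²)
(M(y(-4, 3))*c(5))*Z(-2) = (-5*(5 + 2*5²))*(3*(-3 + (-2)²)*(-2 - 2)/2) = (-5*(5 + 2*25))*((3/2)*(-3 + 4)*(-4)) = (-5*(5 + 50))*((3/2)*1*(-4)) = -5*55*(-6) = -275*(-6) = 1650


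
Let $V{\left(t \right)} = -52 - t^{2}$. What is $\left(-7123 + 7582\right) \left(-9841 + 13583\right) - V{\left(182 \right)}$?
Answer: $1750754$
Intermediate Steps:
$\left(-7123 + 7582\right) \left(-9841 + 13583\right) - V{\left(182 \right)} = \left(-7123 + 7582\right) \left(-9841 + 13583\right) - \left(-52 - 182^{2}\right) = 459 \cdot 3742 - \left(-52 - 33124\right) = 1717578 - \left(-52 - 33124\right) = 1717578 - -33176 = 1717578 + 33176 = 1750754$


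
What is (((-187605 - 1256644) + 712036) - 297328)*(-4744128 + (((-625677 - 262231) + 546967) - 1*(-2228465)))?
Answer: 2940990938764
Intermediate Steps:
(((-187605 - 1256644) + 712036) - 297328)*(-4744128 + (((-625677 - 262231) + 546967) - 1*(-2228465))) = ((-1444249 + 712036) - 297328)*(-4744128 + ((-887908 + 546967) + 2228465)) = (-732213 - 297328)*(-4744128 + (-340941 + 2228465)) = -1029541*(-4744128 + 1887524) = -1029541*(-2856604) = 2940990938764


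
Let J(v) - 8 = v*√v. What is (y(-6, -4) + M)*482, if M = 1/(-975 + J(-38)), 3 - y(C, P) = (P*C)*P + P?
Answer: 49147137712/989961 + 18316*I*√38/989961 ≈ 49646.0 + 0.11405*I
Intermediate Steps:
y(C, P) = 3 - P - C*P² (y(C, P) = 3 - ((P*C)*P + P) = 3 - ((C*P)*P + P) = 3 - (C*P² + P) = 3 - (P + C*P²) = 3 + (-P - C*P²) = 3 - P - C*P²)
J(v) = 8 + v^(3/2) (J(v) = 8 + v*√v = 8 + v^(3/2))
M = 1/(-967 - 38*I*√38) (M = 1/(-975 + (8 + (-38)^(3/2))) = 1/(-975 + (8 - 38*I*√38)) = 1/(-967 - 38*I*√38) ≈ -0.00097681 + 0.00023662*I)
(y(-6, -4) + M)*482 = ((3 - 1*(-4) - 1*(-6)*(-4)²) + I/(-967*I + 38*√38))*482 = ((3 + 4 - 1*(-6)*16) + I/(-967*I + 38*√38))*482 = ((3 + 4 + 96) + I/(-967*I + 38*√38))*482 = (103 + I/(-967*I + 38*√38))*482 = 49646 + 482*I/(-967*I + 38*√38)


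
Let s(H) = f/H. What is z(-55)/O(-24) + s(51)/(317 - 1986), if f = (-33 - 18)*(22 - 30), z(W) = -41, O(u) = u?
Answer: 68237/40056 ≈ 1.7035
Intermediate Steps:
f = 408 (f = -51*(-8) = 408)
s(H) = 408/H
z(-55)/O(-24) + s(51)/(317 - 1986) = -41/(-24) + (408/51)/(317 - 1986) = -41*(-1/24) + (408*(1/51))/(-1669) = 41/24 + 8*(-1/1669) = 41/24 - 8/1669 = 68237/40056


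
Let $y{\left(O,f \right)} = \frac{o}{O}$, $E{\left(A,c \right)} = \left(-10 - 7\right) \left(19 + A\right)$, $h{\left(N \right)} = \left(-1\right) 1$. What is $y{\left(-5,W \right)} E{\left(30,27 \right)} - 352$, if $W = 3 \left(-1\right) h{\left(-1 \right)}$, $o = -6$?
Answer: $- \frac{6758}{5} \approx -1351.6$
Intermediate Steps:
$h{\left(N \right)} = -1$
$E{\left(A,c \right)} = -323 - 17 A$ ($E{\left(A,c \right)} = - 17 \left(19 + A\right) = -323 - 17 A$)
$W = 3$ ($W = 3 \left(-1\right) \left(-1\right) = \left(-3\right) \left(-1\right) = 3$)
$y{\left(O,f \right)} = - \frac{6}{O}$
$y{\left(-5,W \right)} E{\left(30,27 \right)} - 352 = - \frac{6}{-5} \left(-323 - 510\right) - 352 = \left(-6\right) \left(- \frac{1}{5}\right) \left(-323 - 510\right) - 352 = \frac{6}{5} \left(-833\right) - 352 = - \frac{4998}{5} - 352 = - \frac{6758}{5}$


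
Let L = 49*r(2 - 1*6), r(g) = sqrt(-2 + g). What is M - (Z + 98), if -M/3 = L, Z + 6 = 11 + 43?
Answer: -146 - 147*I*sqrt(6) ≈ -146.0 - 360.08*I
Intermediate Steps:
Z = 48 (Z = -6 + (11 + 43) = -6 + 54 = 48)
L = 49*I*sqrt(6) (L = 49*sqrt(-2 + (2 - 1*6)) = 49*sqrt(-2 + (2 - 6)) = 49*sqrt(-2 - 4) = 49*sqrt(-6) = 49*(I*sqrt(6)) = 49*I*sqrt(6) ≈ 120.03*I)
M = -147*I*sqrt(6) ≈ -360.08*I
M - (Z + 98) = -147*I*sqrt(6) - (48 + 98) = -147*I*sqrt(6) - 1*146 = -147*I*sqrt(6) - 146 = -146 - 147*I*sqrt(6)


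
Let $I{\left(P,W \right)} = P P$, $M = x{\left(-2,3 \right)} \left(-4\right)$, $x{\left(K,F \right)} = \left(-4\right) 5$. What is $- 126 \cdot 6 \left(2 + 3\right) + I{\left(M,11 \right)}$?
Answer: $2620$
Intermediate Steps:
$x{\left(K,F \right)} = -20$
$M = 80$ ($M = \left(-20\right) \left(-4\right) = 80$)
$I{\left(P,W \right)} = P^{2}$
$- 126 \cdot 6 \left(2 + 3\right) + I{\left(M,11 \right)} = - 126 \cdot 6 \left(2 + 3\right) + 80^{2} = - 126 \cdot 6 \cdot 5 + 6400 = \left(-126\right) 30 + 6400 = -3780 + 6400 = 2620$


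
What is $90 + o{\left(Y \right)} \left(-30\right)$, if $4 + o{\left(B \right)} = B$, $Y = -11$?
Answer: $540$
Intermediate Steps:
$o{\left(B \right)} = -4 + B$
$90 + o{\left(Y \right)} \left(-30\right) = 90 + \left(-4 - 11\right) \left(-30\right) = 90 - -450 = 90 + 450 = 540$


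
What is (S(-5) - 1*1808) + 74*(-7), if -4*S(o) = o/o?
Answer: -9305/4 ≈ -2326.3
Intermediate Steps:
S(o) = -¼ (S(o) = -o/(4*o) = -¼*1 = -¼)
(S(-5) - 1*1808) + 74*(-7) = (-¼ - 1*1808) + 74*(-7) = (-¼ - 1808) - 518 = -7233/4 - 518 = -9305/4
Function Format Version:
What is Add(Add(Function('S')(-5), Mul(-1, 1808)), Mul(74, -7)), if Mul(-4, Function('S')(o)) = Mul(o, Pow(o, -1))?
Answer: Rational(-9305, 4) ≈ -2326.3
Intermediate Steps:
Function('S')(o) = Rational(-1, 4) (Function('S')(o) = Mul(Rational(-1, 4), Mul(o, Pow(o, -1))) = Mul(Rational(-1, 4), 1) = Rational(-1, 4))
Add(Add(Function('S')(-5), Mul(-1, 1808)), Mul(74, -7)) = Add(Add(Rational(-1, 4), Mul(-1, 1808)), Mul(74, -7)) = Add(Add(Rational(-1, 4), -1808), -518) = Add(Rational(-7233, 4), -518) = Rational(-9305, 4)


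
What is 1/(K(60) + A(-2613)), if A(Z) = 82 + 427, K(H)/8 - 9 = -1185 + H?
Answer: -1/8419 ≈ -0.00011878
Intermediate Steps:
K(H) = -9408 + 8*H (K(H) = 72 + 8*(-1185 + H) = 72 + (-9480 + 8*H) = -9408 + 8*H)
A(Z) = 509
1/(K(60) + A(-2613)) = 1/((-9408 + 8*60) + 509) = 1/((-9408 + 480) + 509) = 1/(-8928 + 509) = 1/(-8419) = -1/8419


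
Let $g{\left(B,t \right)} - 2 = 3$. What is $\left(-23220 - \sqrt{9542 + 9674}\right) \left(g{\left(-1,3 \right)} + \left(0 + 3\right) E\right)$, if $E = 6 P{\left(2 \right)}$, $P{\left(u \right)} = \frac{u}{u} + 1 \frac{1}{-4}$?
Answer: $-429570 - 74 \sqrt{1201} \approx -4.3213 \cdot 10^{5}$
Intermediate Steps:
$g{\left(B,t \right)} = 5$ ($g{\left(B,t \right)} = 2 + 3 = 5$)
$P{\left(u \right)} = \frac{3}{4}$ ($P{\left(u \right)} = 1 + 1 \left(- \frac{1}{4}\right) = 1 - \frac{1}{4} = \frac{3}{4}$)
$E = \frac{9}{2}$ ($E = 6 \cdot \frac{3}{4} = \frac{9}{2} \approx 4.5$)
$\left(-23220 - \sqrt{9542 + 9674}\right) \left(g{\left(-1,3 \right)} + \left(0 + 3\right) E\right) = \left(-23220 - \sqrt{9542 + 9674}\right) \left(5 + \left(0 + 3\right) \frac{9}{2}\right) = \left(-23220 - \sqrt{19216}\right) \left(5 + 3 \cdot \frac{9}{2}\right) = \left(-23220 - 4 \sqrt{1201}\right) \left(5 + \frac{27}{2}\right) = \left(-23220 - 4 \sqrt{1201}\right) \frac{37}{2} = -429570 - 74 \sqrt{1201}$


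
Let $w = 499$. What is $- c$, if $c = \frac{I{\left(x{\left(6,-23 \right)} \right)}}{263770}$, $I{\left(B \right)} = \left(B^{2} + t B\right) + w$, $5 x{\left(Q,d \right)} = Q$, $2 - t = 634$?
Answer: $\frac{6449}{6594250} \approx 0.00097797$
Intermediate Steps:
$t = -632$ ($t = 2 - 634 = -632$)
$x{\left(Q,d \right)} = \frac{Q}{5}$
$I{\left(B \right)} = 499 + B^{2} - 632 B$ ($I{\left(B \right)} = \left(B^{2} - 632 B\right) + 499 = 499 + B^{2} - 632 B$)
$c = - \frac{6449}{6594250}$ ($c = \frac{499 + \left(\frac{1}{5} \cdot 6\right)^{2} - 632 \cdot \frac{1}{5} \cdot 6}{263770} = \left(499 + \left(\frac{6}{5}\right)^{2} - \frac{3792}{5}\right) \frac{1}{263770} = \left(499 + \frac{36}{25} - \frac{3792}{5}\right) \frac{1}{263770} = \left(- \frac{6449}{25}\right) \frac{1}{263770} = - \frac{6449}{6594250} \approx -0.00097797$)
$- c = \left(-1\right) \left(- \frac{6449}{6594250}\right) = \frac{6449}{6594250}$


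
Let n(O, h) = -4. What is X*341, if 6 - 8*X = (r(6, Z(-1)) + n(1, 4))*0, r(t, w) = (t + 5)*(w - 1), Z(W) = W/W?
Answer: 1023/4 ≈ 255.75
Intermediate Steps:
Z(W) = 1
r(t, w) = (-1 + w)*(5 + t) (r(t, w) = (5 + t)*(-1 + w) = (-1 + w)*(5 + t))
X = ¾ (X = ¾ - ((-5 - 1*6 + 5*1 + 6*1) - 4)*0/8 = ¾ - ((-5 - 6 + 5 + 6) - 4)*0/8 = ¾ - (0 - 4)*0/8 = ¾ - (-1)*0/2 = ¾ - ⅛*0 = ¾ + 0 = ¾ ≈ 0.75000)
X*341 = (¾)*341 = 1023/4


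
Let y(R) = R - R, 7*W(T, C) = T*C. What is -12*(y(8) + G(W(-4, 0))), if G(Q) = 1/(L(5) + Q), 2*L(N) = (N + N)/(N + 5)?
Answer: -24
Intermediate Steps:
W(T, C) = C*T/7 (W(T, C) = (T*C)/7 = (C*T)/7 = C*T/7)
L(N) = N/(5 + N) (L(N) = ((N + N)/(N + 5))/2 = ((2*N)/(5 + N))/2 = (2*N/(5 + N))/2 = N/(5 + N))
G(Q) = 1/(½ + Q) (G(Q) = 1/(5/(5 + 5) + Q) = 1/(5/10 + Q) = 1/(5*(⅒) + Q) = 1/(½ + Q))
y(R) = 0
-12*(y(8) + G(W(-4, 0))) = -12*(0 + 2/(1 + 2*((⅐)*0*(-4)))) = -12*(0 + 2/(1 + 2*0)) = -12*(0 + 2/(1 + 0)) = -12*(0 + 2/1) = -12*(0 + 2*1) = -12*(0 + 2) = -12*2 = -24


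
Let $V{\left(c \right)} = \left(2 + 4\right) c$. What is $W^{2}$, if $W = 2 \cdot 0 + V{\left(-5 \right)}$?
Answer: $900$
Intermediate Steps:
$V{\left(c \right)} = 6 c$
$W = -30$ ($W = 2 \cdot 0 + 6 \left(-5\right) = 0 - 30 = -30$)
$W^{2} = \left(-30\right)^{2} = 900$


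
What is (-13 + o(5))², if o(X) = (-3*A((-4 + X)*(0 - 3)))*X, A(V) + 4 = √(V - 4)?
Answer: 634 - 1410*I*√7 ≈ 634.0 - 3730.5*I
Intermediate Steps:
A(V) = -4 + √(-4 + V) (A(V) = -4 + √(V - 4) = -4 + √(-4 + V))
o(X) = X*(12 - 3*√(8 - 3*X)) (o(X) = (-3*(-4 + √(-4 + (-4 + X)*(0 - 3))))*X = (-3*(-4 + √(-4 + (-4 + X)*(-3))))*X = (-3*(-4 + √(-4 + (12 - 3*X))))*X = (-3*(-4 + √(8 - 3*X)))*X = (12 - 3*√(8 - 3*X))*X = X*(12 - 3*√(8 - 3*X)))
(-13 + o(5))² = (-13 + 3*5*(4 - √(8 - 3*5)))² = (-13 + 3*5*(4 - √(8 - 15)))² = (-13 + 3*5*(4 - √(-7)))² = (-13 + 3*5*(4 - I*√7))² = (-13 + (60 - 15*I*√7))² = (47 - 15*I*√7)²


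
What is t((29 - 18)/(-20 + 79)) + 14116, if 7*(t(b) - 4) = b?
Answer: 5831571/413 ≈ 14120.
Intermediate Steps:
t(b) = 4 + b/7
t((29 - 18)/(-20 + 79)) + 14116 = (4 + ((29 - 18)/(-20 + 79))/7) + 14116 = (4 + (11/59)/7) + 14116 = (4 + (11*(1/59))/7) + 14116 = (4 + (1/7)*(11/59)) + 14116 = (4 + 11/413) + 14116 = 1663/413 + 14116 = 5831571/413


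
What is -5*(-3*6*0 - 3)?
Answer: 15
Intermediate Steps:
-5*(-3*6*0 - 3) = -5*(-18*0 - 3) = -5*(0 - 3) = -5*(-3) = 15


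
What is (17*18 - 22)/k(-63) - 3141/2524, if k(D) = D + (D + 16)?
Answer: -531163/138820 ≈ -3.8263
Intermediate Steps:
k(D) = 16 + 2*D (k(D) = D + (16 + D) = 16 + 2*D)
(17*18 - 22)/k(-63) - 3141/2524 = (17*18 - 22)/(16 + 2*(-63)) - 3141/2524 = (306 - 22)/(16 - 126) - 3141*1/2524 = 284/(-110) - 3141/2524 = 284*(-1/110) - 3141/2524 = -142/55 - 3141/2524 = -531163/138820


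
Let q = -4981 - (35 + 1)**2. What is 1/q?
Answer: -1/6277 ≈ -0.00015931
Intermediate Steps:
q = -6277 (q = -4981 - 1*36**2 = -4981 - 1*1296 = -4981 - 1296 = -6277)
1/q = 1/(-6277) = -1/6277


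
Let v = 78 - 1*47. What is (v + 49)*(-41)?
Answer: -3280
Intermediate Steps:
v = 31 (v = 78 - 47 = 31)
(v + 49)*(-41) = (31 + 49)*(-41) = 80*(-41) = -3280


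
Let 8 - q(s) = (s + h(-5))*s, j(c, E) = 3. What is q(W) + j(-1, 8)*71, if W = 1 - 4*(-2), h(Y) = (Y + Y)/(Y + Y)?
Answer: 131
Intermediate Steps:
h(Y) = 1 (h(Y) = (2*Y)/((2*Y)) = (2*Y)*(1/(2*Y)) = 1)
W = 9 (W = 1 + 8 = 9)
q(s) = 8 - s*(1 + s) (q(s) = 8 - (s + 1)*s = 8 - (1 + s)*s = 8 - s*(1 + s))
q(W) + j(-1, 8)*71 = (8 - 1*9 - 1*9**2) + 3*71 = (8 - 9 - 1*81) + 213 = (8 - 9 - 81) + 213 = -82 + 213 = 131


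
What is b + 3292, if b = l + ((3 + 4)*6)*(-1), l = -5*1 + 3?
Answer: 3248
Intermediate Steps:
l = -2 (l = -5 + 3 = -2)
b = -44 (b = -2 + ((3 + 4)*6)*(-1) = -2 + (7*6)*(-1) = -2 + 42*(-1) = -2 - 42 = -44)
b + 3292 = -44 + 3292 = 3248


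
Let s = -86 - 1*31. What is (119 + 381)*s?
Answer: -58500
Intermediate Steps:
s = -117 (s = -86 - 31 = -117)
(119 + 381)*s = (119 + 381)*(-117) = 500*(-117) = -58500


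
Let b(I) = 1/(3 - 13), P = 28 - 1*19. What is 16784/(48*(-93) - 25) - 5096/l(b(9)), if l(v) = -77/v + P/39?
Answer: -465445464/44948357 ≈ -10.355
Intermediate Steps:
P = 9 (P = 28 - 19 = 9)
b(I) = -⅒ (b(I) = 1/(-10) = -⅒)
l(v) = 3/13 - 77/v (l(v) = -77/v + 9/39 = -77/v + 9*(1/39) = -77/v + 3/13 = 3/13 - 77/v)
16784/(48*(-93) - 25) - 5096/l(b(9)) = 16784/(48*(-93) - 25) - 5096/(3/13 - 77/(-⅒)) = 16784/(-4464 - 25) - 5096/(3/13 - 77*(-10)) = 16784/(-4489) - 5096/(3/13 + 770) = 16784*(-1/4489) - 5096/10013/13 = -16784/4489 - 5096*13/10013 = -16784/4489 - 66248/10013 = -465445464/44948357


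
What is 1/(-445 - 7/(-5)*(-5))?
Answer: -1/452 ≈ -0.0022124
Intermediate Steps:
1/(-445 - 7/(-5)*(-5)) = 1/(-445 - 7*(-1)/5*(-5)) = 1/(-445 - 1*(-7/5)*(-5)) = 1/(-445 + (7/5)*(-5)) = 1/(-445 - 7) = 1/(-452) = -1/452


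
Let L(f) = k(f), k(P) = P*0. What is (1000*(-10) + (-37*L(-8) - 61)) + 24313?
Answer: 14252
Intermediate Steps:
k(P) = 0
L(f) = 0
(1000*(-10) + (-37*L(-8) - 61)) + 24313 = (1000*(-10) + (-37*0 - 61)) + 24313 = (-10000 + (0 - 61)) + 24313 = (-10000 - 61) + 24313 = -10061 + 24313 = 14252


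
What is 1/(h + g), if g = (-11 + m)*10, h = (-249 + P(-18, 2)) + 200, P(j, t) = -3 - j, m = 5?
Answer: -1/94 ≈ -0.010638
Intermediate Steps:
h = -34 (h = (-249 + (-3 - 1*(-18))) + 200 = (-249 + (-3 + 18)) + 200 = (-249 + 15) + 200 = -234 + 200 = -34)
g = -60 (g = (-11 + 5)*10 = -6*10 = -60)
1/(h + g) = 1/(-34 - 60) = 1/(-94) = -1/94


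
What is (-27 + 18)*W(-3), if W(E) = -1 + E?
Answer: 36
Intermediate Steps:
(-27 + 18)*W(-3) = (-27 + 18)*(-1 - 3) = -9*(-4) = 36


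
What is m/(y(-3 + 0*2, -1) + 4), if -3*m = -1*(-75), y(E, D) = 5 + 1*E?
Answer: -25/6 ≈ -4.1667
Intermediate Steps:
y(E, D) = 5 + E
m = -25 (m = -(-1)*(-75)/3 = -⅓*75 = -25)
m/(y(-3 + 0*2, -1) + 4) = -25/((5 + (-3 + 0*2)) + 4) = -25/((5 + (-3 + 0)) + 4) = -25/((5 - 3) + 4) = -25/(2 + 4) = -25/6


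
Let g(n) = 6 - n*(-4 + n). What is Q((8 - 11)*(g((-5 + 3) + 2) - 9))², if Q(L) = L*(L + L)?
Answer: 26244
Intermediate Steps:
g(n) = 6 - n*(-4 + n)
Q(L) = 2*L² (Q(L) = L*(2*L) = 2*L²)
Q((8 - 11)*(g((-5 + 3) + 2) - 9))² = (2*((8 - 11)*((6 - ((-5 + 3) + 2)² + 4*((-5 + 3) + 2)) - 9))²)² = (2*(-3*((6 - (-2 + 2)² + 4*(-2 + 2)) - 9))²)² = (2*(-3*((6 - 1*0² + 4*0) - 9))²)² = (2*(-3*((6 - 1*0 + 0) - 9))²)² = (2*(-3*((6 + 0 + 0) - 9))²)² = (2*(-3*(6 - 9))²)² = (2*(-3*(-3))²)² = (2*9²)² = (2*81)² = 162² = 26244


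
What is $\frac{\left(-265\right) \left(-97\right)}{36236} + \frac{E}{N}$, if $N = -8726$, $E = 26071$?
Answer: $- \frac{360203463}{158097668} \approx -2.2784$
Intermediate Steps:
$\frac{\left(-265\right) \left(-97\right)}{36236} + \frac{E}{N} = \frac{\left(-265\right) \left(-97\right)}{36236} + \frac{26071}{-8726} = 25705 \cdot \frac{1}{36236} + 26071 \left(- \frac{1}{8726}\right) = \frac{25705}{36236} - \frac{26071}{8726} = - \frac{360203463}{158097668}$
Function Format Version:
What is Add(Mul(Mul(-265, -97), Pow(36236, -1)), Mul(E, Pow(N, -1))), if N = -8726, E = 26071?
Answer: Rational(-360203463, 158097668) ≈ -2.2784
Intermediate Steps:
Add(Mul(Mul(-265, -97), Pow(36236, -1)), Mul(E, Pow(N, -1))) = Add(Mul(Mul(-265, -97), Pow(36236, -1)), Mul(26071, Pow(-8726, -1))) = Add(Mul(25705, Rational(1, 36236)), Mul(26071, Rational(-1, 8726))) = Add(Rational(25705, 36236), Rational(-26071, 8726)) = Rational(-360203463, 158097668)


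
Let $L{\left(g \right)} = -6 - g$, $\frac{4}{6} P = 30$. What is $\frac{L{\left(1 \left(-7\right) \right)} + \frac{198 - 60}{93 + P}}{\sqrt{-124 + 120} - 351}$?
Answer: $- \frac{702}{123205} - \frac{4 i}{123205} \approx -0.0056978 - 3.2466 \cdot 10^{-5} i$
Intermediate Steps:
$P = 45$ ($P = \frac{3}{2} \cdot 30 = 45$)
$\frac{L{\left(1 \left(-7\right) \right)} + \frac{198 - 60}{93 + P}}{\sqrt{-124 + 120} - 351} = \frac{\left(-6 - 1 \left(-7\right)\right) + \frac{198 - 60}{93 + 45}}{\sqrt{-124 + 120} - 351} = \frac{\left(-6 - -7\right) + \frac{138}{138}}{\sqrt{-4} - 351} = \frac{\left(-6 + 7\right) + 138 \cdot \frac{1}{138}}{2 i - 351} = \frac{1 + 1}{-351 + 2 i} = 2 \frac{-351 - 2 i}{123205} = \frac{2 \left(-351 - 2 i\right)}{123205}$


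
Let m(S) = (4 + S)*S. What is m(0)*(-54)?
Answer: 0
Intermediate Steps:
m(S) = S*(4 + S)
m(0)*(-54) = (0*(4 + 0))*(-54) = (0*4)*(-54) = 0*(-54) = 0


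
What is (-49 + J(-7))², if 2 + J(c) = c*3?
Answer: 5184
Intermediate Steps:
J(c) = -2 + 3*c (J(c) = -2 + c*3 = -2 + 3*c)
(-49 + J(-7))² = (-49 + (-2 + 3*(-7)))² = (-49 + (-2 - 21))² = (-49 - 23)² = (-72)² = 5184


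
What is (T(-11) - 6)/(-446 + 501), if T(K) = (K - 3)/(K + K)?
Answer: -59/605 ≈ -0.097521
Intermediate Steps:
T(K) = (-3 + K)/(2*K) (T(K) = (-3 + K)/((2*K)) = (-3 + K)*(1/(2*K)) = (-3 + K)/(2*K))
(T(-11) - 6)/(-446 + 501) = ((½)*(-3 - 11)/(-11) - 6)/(-446 + 501) = ((½)*(-1/11)*(-14) - 6)/55 = (7/11 - 6)*(1/55) = -59/11*1/55 = -59/605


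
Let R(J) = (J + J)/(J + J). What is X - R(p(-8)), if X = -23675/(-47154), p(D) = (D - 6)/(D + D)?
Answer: -23479/47154 ≈ -0.49792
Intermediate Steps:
p(D) = (-6 + D)/(2*D) (p(D) = (-6 + D)/((2*D)) = (-6 + D)*(1/(2*D)) = (-6 + D)/(2*D))
R(J) = 1 (R(J) = (2*J)/((2*J)) = (2*J)*(1/(2*J)) = 1)
X = 23675/47154 (X = -23675*(-1/47154) = 23675/47154 ≈ 0.50208)
X - R(p(-8)) = 23675/47154 - 1*1 = 23675/47154 - 1 = -23479/47154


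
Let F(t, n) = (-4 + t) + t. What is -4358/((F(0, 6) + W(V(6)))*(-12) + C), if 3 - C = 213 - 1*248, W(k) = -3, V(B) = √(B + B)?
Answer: -2179/61 ≈ -35.721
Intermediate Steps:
V(B) = √2*√B (V(B) = √(2*B) = √2*√B)
F(t, n) = -4 + 2*t
C = 38 (C = 3 - (213 - 1*248) = 3 - (213 - 248) = 3 - 1*(-35) = 3 + 35 = 38)
-4358/((F(0, 6) + W(V(6)))*(-12) + C) = -4358/(((-4 + 2*0) - 3)*(-12) + 38) = -4358/(((-4 + 0) - 3)*(-12) + 38) = -4358/((-4 - 3)*(-12) + 38) = -4358/(-7*(-12) + 38) = -4358/(84 + 38) = -4358/122 = -4358*1/122 = -2179/61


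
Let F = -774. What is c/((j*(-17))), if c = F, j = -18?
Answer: -43/17 ≈ -2.5294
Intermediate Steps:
c = -774
c/((j*(-17))) = -774/((-18*(-17))) = -774/306 = -774*1/306 = -43/17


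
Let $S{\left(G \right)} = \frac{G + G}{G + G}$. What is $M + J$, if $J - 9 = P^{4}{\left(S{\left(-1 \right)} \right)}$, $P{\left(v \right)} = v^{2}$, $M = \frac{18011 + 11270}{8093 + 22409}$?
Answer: $\frac{334301}{30502} \approx 10.96$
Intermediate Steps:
$M = \frac{29281}{30502} \approx 0.95997$
$S{\left(G \right)} = 1$ ($S{\left(G \right)} = \frac{2 G}{2 G} = 2 G \frac{1}{2 G} = 1$)
$J = 10$ ($J = 9 + \left(1^{2}\right)^{4} = 9 + 1^{4} = 9 + 1 = 10$)
$M + J = \frac{29281}{30502} + 10 = \frac{334301}{30502}$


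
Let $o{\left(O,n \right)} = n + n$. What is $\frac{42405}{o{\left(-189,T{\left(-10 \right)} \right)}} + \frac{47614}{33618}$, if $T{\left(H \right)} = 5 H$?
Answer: $- \frac{142080989}{336180} \approx -422.63$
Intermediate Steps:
$o{\left(O,n \right)} = 2 n$
$\frac{42405}{o{\left(-189,T{\left(-10 \right)} \right)}} + \frac{47614}{33618} = \frac{42405}{2 \cdot 5 \left(-10\right)} + \frac{47614}{33618} = \frac{42405}{2 \left(-50\right)} + 47614 \cdot \frac{1}{33618} = \frac{42405}{-100} + \frac{23807}{16809} = 42405 \left(- \frac{1}{100}\right) + \frac{23807}{16809} = - \frac{8481}{20} + \frac{23807}{16809} = - \frac{142080989}{336180}$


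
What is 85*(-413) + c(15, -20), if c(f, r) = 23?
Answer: -35082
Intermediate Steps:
85*(-413) + c(15, -20) = 85*(-413) + 23 = -35105 + 23 = -35082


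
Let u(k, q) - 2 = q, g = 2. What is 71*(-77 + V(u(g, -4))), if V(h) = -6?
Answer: -5893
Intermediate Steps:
u(k, q) = 2 + q
71*(-77 + V(u(g, -4))) = 71*(-77 - 6) = 71*(-83) = -5893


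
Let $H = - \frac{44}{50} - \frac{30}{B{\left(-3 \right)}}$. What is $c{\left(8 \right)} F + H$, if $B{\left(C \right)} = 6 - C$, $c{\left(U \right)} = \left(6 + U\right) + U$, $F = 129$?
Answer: $\frac{212534}{75} \approx 2833.8$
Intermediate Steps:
$c{\left(U \right)} = 6 + 2 U$
$H = - \frac{316}{75}$ ($H = - \frac{44}{50} - \frac{30}{6 - -3} = \left(-44\right) \frac{1}{50} - \frac{30}{6 + 3} = - \frac{22}{25} - \frac{30}{9} = - \frac{22}{25} - \frac{10}{3} = - \frac{316}{75} \approx -4.2133$)
$c{\left(8 \right)} F + H = \left(6 + 2 \cdot 8\right) 129 - \frac{316}{75} = \left(6 + 16\right) 129 - \frac{316}{75} = 22 \cdot 129 - \frac{316}{75} = 2838 - \frac{316}{75} = \frac{212534}{75}$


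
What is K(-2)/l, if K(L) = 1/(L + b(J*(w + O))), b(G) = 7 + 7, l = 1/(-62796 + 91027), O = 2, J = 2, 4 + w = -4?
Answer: 28231/12 ≈ 2352.6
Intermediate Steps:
w = -8 (w = -4 - 4 = -8)
l = 1/28231 ≈ 3.5422e-5
b(G) = 14
K(L) = 1/(14 + L) (K(L) = 1/(L + 14) = 1/(14 + L))
K(-2)/l = 1/((14 - 2)*(1/28231)) = 28231/12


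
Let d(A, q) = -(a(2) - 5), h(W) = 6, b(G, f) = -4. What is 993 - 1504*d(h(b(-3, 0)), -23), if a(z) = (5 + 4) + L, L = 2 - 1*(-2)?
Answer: 13025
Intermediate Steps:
L = 4 (L = 2 + 2 = 4)
a(z) = 13 (a(z) = (5 + 4) + 4 = 9 + 4 = 13)
d(A, q) = -8 (d(A, q) = -(13 - 5) = -1*8 = -8)
993 - 1504*d(h(b(-3, 0)), -23) = 993 - 1504*(-8) = 993 + 12032 = 13025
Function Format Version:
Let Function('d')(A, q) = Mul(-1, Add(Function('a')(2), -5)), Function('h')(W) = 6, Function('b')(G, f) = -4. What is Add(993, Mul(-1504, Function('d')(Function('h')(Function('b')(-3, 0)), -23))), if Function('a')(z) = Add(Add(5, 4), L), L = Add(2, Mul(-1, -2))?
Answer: 13025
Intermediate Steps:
L = 4 (L = Add(2, 2) = 4)
Function('a')(z) = 13 (Function('a')(z) = Add(Add(5, 4), 4) = Add(9, 4) = 13)
Function('d')(A, q) = -8 (Function('d')(A, q) = Mul(-1, Add(13, -5)) = Mul(-1, 8) = -8)
Add(993, Mul(-1504, Function('d')(Function('h')(Function('b')(-3, 0)), -23))) = Add(993, Mul(-1504, -8)) = Add(993, 12032) = 13025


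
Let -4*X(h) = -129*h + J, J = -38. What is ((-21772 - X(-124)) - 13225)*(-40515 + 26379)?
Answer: 438322020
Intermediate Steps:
X(h) = 19/2 + 129*h/4 (X(h) = -(-129*h - 38)/4 = -(-38 - 129*h)/4 = 19/2 + 129*h/4)
((-21772 - X(-124)) - 13225)*(-40515 + 26379) = ((-21772 - (19/2 + (129/4)*(-124))) - 13225)*(-40515 + 26379) = ((-21772 - (19/2 - 3999)) - 13225)*(-14136) = ((-21772 - 1*(-7979/2)) - 13225)*(-14136) = ((-21772 + 7979/2) - 13225)*(-14136) = (-35565/2 - 13225)*(-14136) = -62015/2*(-14136) = 438322020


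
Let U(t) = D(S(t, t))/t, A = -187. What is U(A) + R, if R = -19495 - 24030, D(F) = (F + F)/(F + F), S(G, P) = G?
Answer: -8139176/187 ≈ -43525.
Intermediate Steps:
D(F) = 1 (D(F) = (2*F)/((2*F)) = (2*F)*(1/(2*F)) = 1)
U(t) = 1/t
R = -43525
U(A) + R = 1/(-187) - 43525 = -1/187 - 43525 = -8139176/187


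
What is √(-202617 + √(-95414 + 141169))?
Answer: √(-202617 + √45755) ≈ 449.89*I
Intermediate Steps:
√(-202617 + √(-95414 + 141169)) = √(-202617 + √45755)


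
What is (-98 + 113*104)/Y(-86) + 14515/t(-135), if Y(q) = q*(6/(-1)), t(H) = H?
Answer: -197215/2322 ≈ -84.933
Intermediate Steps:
Y(q) = -6*q (Y(q) = q*(6*(-1)) = q*(-6) = -6*q)
(-98 + 113*104)/Y(-86) + 14515/t(-135) = (-98 + 113*104)/((-6*(-86))) + 14515/(-135) = (-98 + 11752)/516 + 14515*(-1/135) = 11654*(1/516) - 2903/27 = 5827/258 - 2903/27 = -197215/2322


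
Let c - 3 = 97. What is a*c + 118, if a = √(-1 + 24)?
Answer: 118 + 100*√23 ≈ 597.58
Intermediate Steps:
c = 100 (c = 3 + 97 = 100)
a = √23 ≈ 4.7958
a*c + 118 = √23*100 + 118 = 100*√23 + 118 = 118 + 100*√23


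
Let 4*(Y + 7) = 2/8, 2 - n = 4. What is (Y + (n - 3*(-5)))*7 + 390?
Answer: 6919/16 ≈ 432.44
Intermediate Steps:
n = -2 (n = 2 - 1*4 = 2 - 4 = -2)
Y = -111/16 (Y = -7 + (2/8)/4 = -7 + (2*(⅛))/4 = -7 + (¼)*(¼) = -7 + 1/16 = -111/16 ≈ -6.9375)
(Y + (n - 3*(-5)))*7 + 390 = (-111/16 + (-2 - 3*(-5)))*7 + 390 = (-111/16 + (-2 + 15))*7 + 390 = (-111/16 + 13)*7 + 390 = (97/16)*7 + 390 = 679/16 + 390 = 6919/16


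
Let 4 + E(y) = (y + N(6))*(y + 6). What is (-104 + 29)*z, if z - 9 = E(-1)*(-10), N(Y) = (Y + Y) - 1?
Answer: 33825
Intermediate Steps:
N(Y) = -1 + 2*Y (N(Y) = 2*Y - 1 = -1 + 2*Y)
E(y) = -4 + (6 + y)*(11 + y) (E(y) = -4 + (y + (-1 + 2*6))*(y + 6) = -4 + (y + (-1 + 12))*(6 + y) = -4 + (y + 11)*(6 + y) = -4 + (11 + y)*(6 + y) = -4 + (6 + y)*(11 + y))
z = -451 (z = 9 + (62 + (-1)**2 + 17*(-1))*(-10) = 9 + (62 + 1 - 17)*(-10) = 9 + 46*(-10) = 9 - 460 = -451)
(-104 + 29)*z = (-104 + 29)*(-451) = -75*(-451) = 33825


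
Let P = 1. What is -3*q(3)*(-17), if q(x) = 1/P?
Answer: 51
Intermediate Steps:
q(x) = 1 (q(x) = 1/1 = 1)
-3*q(3)*(-17) = -3*1*(-17) = -3*(-17) = 51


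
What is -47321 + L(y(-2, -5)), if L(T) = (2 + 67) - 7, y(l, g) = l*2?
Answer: -47259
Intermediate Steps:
y(l, g) = 2*l
L(T) = 62 (L(T) = 69 - 7 = 62)
-47321 + L(y(-2, -5)) = -47321 + 62 = -47259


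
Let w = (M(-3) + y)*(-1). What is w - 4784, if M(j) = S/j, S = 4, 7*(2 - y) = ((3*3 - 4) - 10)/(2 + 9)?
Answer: -1105273/231 ≈ -4784.7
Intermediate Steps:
y = 159/77 (y = 2 - ((3*3 - 4) - 10)/(7*(2 + 9)) = 2 - ((9 - 4) - 10)/(7*11) = 2 - (5 - 10)/(7*11) = 2 - (-5)/(7*11) = 2 - ⅐*(-5/11) = 2 + 5/77 = 159/77 ≈ 2.0649)
M(j) = 4/j
w = -169/231 (w = (4/(-3) + 159/77)*(-1) = (4*(-⅓) + 159/77)*(-1) = (-4/3 + 159/77)*(-1) = (169/231)*(-1) = -169/231 ≈ -0.73160)
w - 4784 = -169/231 - 4784 = -1105273/231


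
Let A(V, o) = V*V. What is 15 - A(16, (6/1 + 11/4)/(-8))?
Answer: -241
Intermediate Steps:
A(V, o) = V**2
15 - A(16, (6/1 + 11/4)/(-8)) = 15 - 1*16**2 = 15 - 1*256 = 15 - 256 = -241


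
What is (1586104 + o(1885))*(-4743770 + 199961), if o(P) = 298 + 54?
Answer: -7208553050904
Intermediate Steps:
o(P) = 352
(1586104 + o(1885))*(-4743770 + 199961) = (1586104 + 352)*(-4743770 + 199961) = 1586456*(-4543809) = -7208553050904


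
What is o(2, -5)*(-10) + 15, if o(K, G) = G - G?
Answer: 15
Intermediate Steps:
o(K, G) = 0
o(2, -5)*(-10) + 15 = 0*(-10) + 15 = 0 + 15 = 15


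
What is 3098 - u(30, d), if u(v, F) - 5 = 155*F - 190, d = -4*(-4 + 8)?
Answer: 5763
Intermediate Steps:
d = -16 (d = -4*4 = -16)
u(v, F) = -185 + 155*F (u(v, F) = 5 + (155*F - 190) = 5 + (-190 + 155*F) = -185 + 155*F)
3098 - u(30, d) = 3098 - (-185 + 155*(-16)) = 3098 - (-185 - 2480) = 3098 - 1*(-2665) = 3098 + 2665 = 5763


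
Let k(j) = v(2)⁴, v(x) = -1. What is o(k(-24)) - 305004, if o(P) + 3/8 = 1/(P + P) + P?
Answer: -2440023/8 ≈ -3.0500e+5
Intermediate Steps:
k(j) = 1 (k(j) = (-1)⁴ = 1)
o(P) = -3/8 + P + 1/(2*P) (o(P) = -3/8 + (1/(P + P) + P) = -3/8 + (1/(2*P) + P) = -3/8 + (P + 1/(2*P)) = -3/8 + P + 1/(2*P))
o(k(-24)) - 305004 = (-3/8 + 1 + (½)/1) - 305004 = (-3/8 + 1 + (½)*1) - 305004 = (-3/8 + 1 + ½) - 305004 = 9/8 - 305004 = -2440023/8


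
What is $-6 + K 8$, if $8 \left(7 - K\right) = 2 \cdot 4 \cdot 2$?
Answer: $34$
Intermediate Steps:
$K = 5$ ($K = 7 - \frac{2 \cdot 4 \cdot 2}{8} = 7 - \frac{8 \cdot 2}{8} = 7 - 2 = 5$)
$-6 + K 8 = -6 + 5 \cdot 8 = -6 + 40 = 34$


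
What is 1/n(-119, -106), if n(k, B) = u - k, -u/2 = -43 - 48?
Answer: 1/301 ≈ 0.0033223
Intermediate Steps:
u = 182 (u = -2*(-43 - 48) = -2*(-91) = 182)
n(k, B) = 182 - k
1/n(-119, -106) = 1/(182 - 1*(-119)) = 1/(182 + 119) = 1/301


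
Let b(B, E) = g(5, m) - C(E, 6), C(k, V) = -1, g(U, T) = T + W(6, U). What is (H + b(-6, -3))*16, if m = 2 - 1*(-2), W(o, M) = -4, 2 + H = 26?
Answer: 400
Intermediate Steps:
H = 24 (H = -2 + 26 = 24)
m = 4 (m = 2 + 2 = 4)
g(U, T) = -4 + T (g(U, T) = T - 4 = -4 + T)
b(B, E) = 1 (b(B, E) = (-4 + 4) - 1*(-1) = 0 + 1 = 1)
(H + b(-6, -3))*16 = (24 + 1)*16 = 25*16 = 400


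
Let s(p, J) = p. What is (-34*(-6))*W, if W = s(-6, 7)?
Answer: -1224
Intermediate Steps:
W = -6
(-34*(-6))*W = -34*(-6)*(-6) = 204*(-6) = -1224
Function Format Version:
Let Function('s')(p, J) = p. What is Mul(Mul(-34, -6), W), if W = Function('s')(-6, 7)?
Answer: -1224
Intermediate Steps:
W = -6
Mul(Mul(-34, -6), W) = Mul(Mul(-34, -6), -6) = Mul(204, -6) = -1224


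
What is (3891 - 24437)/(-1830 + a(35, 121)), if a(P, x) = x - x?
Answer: 10273/915 ≈ 11.227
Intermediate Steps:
a(P, x) = 0
(3891 - 24437)/(-1830 + a(35, 121)) = (3891 - 24437)/(-1830 + 0) = -20546/(-1830) = -20546*(-1/1830) = 10273/915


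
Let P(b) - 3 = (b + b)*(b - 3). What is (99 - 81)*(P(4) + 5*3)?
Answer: 468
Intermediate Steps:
P(b) = 3 + 2*b*(-3 + b) (P(b) = 3 + (b + b)*(b - 3) = 3 + (2*b)*(-3 + b) = 3 + 2*b*(-3 + b))
(99 - 81)*(P(4) + 5*3) = (99 - 81)*((3 - 6*4 + 2*4²) + 5*3) = 18*((3 - 24 + 2*16) + 15) = 18*((3 - 24 + 32) + 15) = 18*(11 + 15) = 18*26 = 468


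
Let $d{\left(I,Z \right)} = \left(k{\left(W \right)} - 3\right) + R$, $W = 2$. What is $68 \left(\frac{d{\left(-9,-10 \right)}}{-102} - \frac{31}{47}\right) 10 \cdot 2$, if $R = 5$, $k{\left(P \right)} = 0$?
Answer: $- \frac{130240}{141} \approx -923.69$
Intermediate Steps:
$d{\left(I,Z \right)} = 2$ ($d{\left(I,Z \right)} = \left(0 - 3\right) + 5 = -3 + 5 = 2$)
$68 \left(\frac{d{\left(-9,-10 \right)}}{-102} - \frac{31}{47}\right) 10 \cdot 2 = 68 \left(\frac{2}{-102} - \frac{31}{47}\right) 10 \cdot 2 = 68 \left(2 \left(- \frac{1}{102}\right) - \frac{31}{47}\right) 20 = 68 \left(- \frac{1}{51} - \frac{31}{47}\right) 20 = 68 \left(- \frac{1628}{2397}\right) 20 = \left(- \frac{6512}{141}\right) 20 = - \frac{130240}{141}$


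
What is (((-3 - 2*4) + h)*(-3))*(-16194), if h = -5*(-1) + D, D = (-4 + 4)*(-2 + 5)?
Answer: -291492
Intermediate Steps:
D = 0 (D = 0*3 = 0)
h = 5 (h = -5*(-1) + 0 = 5 + 0 = 5)
(((-3 - 2*4) + h)*(-3))*(-16194) = (((-3 - 2*4) + 5)*(-3))*(-16194) = (((-3 - 8) + 5)*(-3))*(-16194) = ((-11 + 5)*(-3))*(-16194) = -6*(-3)*(-16194) = 18*(-16194) = -291492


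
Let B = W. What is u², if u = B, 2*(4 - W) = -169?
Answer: 31329/4 ≈ 7832.3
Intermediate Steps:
W = 177/2 (W = 4 - ½*(-169) = 4 + 169/2 = 177/2 ≈ 88.500)
B = 177/2 ≈ 88.500
u = 177/2 ≈ 88.500
u² = (177/2)² = 31329/4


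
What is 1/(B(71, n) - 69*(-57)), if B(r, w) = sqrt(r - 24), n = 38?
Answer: 3933/15468442 - sqrt(47)/15468442 ≈ 0.00025382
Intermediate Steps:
B(r, w) = sqrt(-24 + r)
1/(B(71, n) - 69*(-57)) = 1/(sqrt(-24 + 71) - 69*(-57)) = 1/(sqrt(47) + 3933) = 1/(3933 + sqrt(47))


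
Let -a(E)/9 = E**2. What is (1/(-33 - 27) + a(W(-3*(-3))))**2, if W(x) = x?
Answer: 1913275081/3600 ≈ 5.3147e+5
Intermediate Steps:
a(E) = -9*E**2
(1/(-33 - 27) + a(W(-3*(-3))))**2 = (1/(-33 - 27) - 9*(-3*(-3))**2)**2 = (1/(-60) - 9*9**2)**2 = (-1/60 - 9*81)**2 = (-1/60 - 729)**2 = (-43741/60)**2 = 1913275081/3600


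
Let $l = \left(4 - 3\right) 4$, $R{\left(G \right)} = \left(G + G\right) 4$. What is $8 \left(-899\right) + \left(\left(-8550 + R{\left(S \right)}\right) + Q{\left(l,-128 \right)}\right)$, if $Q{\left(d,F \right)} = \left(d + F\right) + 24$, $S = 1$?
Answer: $-15834$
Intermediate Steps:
$R{\left(G \right)} = 8 G$ ($R{\left(G \right)} = 2 G 4 = 8 G$)
$l = 4$ ($l = 1 \cdot 4 = 4$)
$Q{\left(d,F \right)} = 24 + F + d$ ($Q{\left(d,F \right)} = \left(F + d\right) + 24 = 24 + F + d$)
$8 \left(-899\right) + \left(\left(-8550 + R{\left(S \right)}\right) + Q{\left(l,-128 \right)}\right) = 8 \left(-899\right) + \left(\left(-8550 + 8 \cdot 1\right) + \left(24 - 128 + 4\right)\right) = -7192 + \left(\left(-8550 + 8\right) - 100\right) = -7192 - 8642 = -15834$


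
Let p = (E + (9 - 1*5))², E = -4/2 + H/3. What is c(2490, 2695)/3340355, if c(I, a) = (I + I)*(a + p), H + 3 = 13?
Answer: 8137652/2004213 ≈ 4.0603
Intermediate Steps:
H = 10 (H = -3 + 13 = 10)
E = 4/3 (E = -4/2 + 10/3 = -4*½ + 10*(⅓) = -2 + 10/3 = 4/3 ≈ 1.3333)
p = 256/9 (p = (4/3 + (9 - 1*5))² = (4/3 + (9 - 5))² = (4/3 + 4)² = (16/3)² = 256/9 ≈ 28.444)
c(I, a) = 2*I*(256/9 + a) (c(I, a) = (I + I)*(a + 256/9) = (2*I)*(256/9 + a) = 2*I*(256/9 + a))
c(2490, 2695)/3340355 = ((2/9)*2490*(256 + 9*2695))/3340355 = ((2/9)*2490*(256 + 24255))*(1/3340355) = ((2/9)*2490*24511)*(1/3340355) = (40688260/3)*(1/3340355) = 8137652/2004213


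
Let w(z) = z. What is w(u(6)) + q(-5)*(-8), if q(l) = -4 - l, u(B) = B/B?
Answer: -7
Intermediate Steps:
u(B) = 1
w(u(6)) + q(-5)*(-8) = 1 + (-4 - 1*(-5))*(-8) = 1 + (-4 + 5)*(-8) = 1 + 1*(-8) = 1 - 8 = -7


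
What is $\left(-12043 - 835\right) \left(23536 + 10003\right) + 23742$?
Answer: $-431891500$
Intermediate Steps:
$\left(-12043 - 835\right) \left(23536 + 10003\right) + 23742 = \left(-12878\right) 33539 + 23742 = -431915242 + 23742 = -431891500$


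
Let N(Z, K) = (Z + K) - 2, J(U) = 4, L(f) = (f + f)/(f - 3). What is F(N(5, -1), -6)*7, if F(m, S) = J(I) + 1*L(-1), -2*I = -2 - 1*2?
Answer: 63/2 ≈ 31.500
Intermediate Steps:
I = 2 (I = -(-2 - 1*2)/2 = -(-2 - 2)/2 = -½*(-4) = 2)
L(f) = 2*f/(-3 + f) (L(f) = (2*f)/(-3 + f) = 2*f/(-3 + f))
N(Z, K) = -2 + K + Z (N(Z, K) = (K + Z) - 2 = -2 + K + Z)
F(m, S) = 9/2 (F(m, S) = 4 + 1*(2*(-1)/(-3 - 1)) = 4 + 1*(2*(-1)/(-4)) = 4 + 1*(2*(-1)*(-¼)) = 4 + 1*(½) = 4 + ½ = 9/2)
F(N(5, -1), -6)*7 = (9/2)*7 = 63/2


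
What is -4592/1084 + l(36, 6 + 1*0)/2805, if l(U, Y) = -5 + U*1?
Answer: -3211739/760155 ≈ -4.2251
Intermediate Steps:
l(U, Y) = -5 + U
-4592/1084 + l(36, 6 + 1*0)/2805 = -4592/1084 + (-5 + 36)/2805 = -4592*1/1084 + 31*(1/2805) = -1148/271 + 31/2805 = -3211739/760155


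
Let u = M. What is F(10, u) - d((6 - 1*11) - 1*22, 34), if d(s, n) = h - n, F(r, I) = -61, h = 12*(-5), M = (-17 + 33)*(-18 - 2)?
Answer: 33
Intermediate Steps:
M = -320 (M = 16*(-20) = -320)
u = -320
h = -60
d(s, n) = -60 - n
F(10, u) - d((6 - 1*11) - 1*22, 34) = -61 - (-60 - 1*34) = -61 - (-60 - 34) = -61 - 1*(-94) = -61 + 94 = 33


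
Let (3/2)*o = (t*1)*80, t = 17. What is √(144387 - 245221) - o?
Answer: -2720/3 + I*√100834 ≈ -906.67 + 317.54*I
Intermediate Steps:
o = 2720/3 (o = 2*((17*1)*80)/3 = 2*(17*80)/3 = (⅔)*1360 = 2720/3 ≈ 906.67)
√(144387 - 245221) - o = √(144387 - 245221) - 1*2720/3 = √(-100834) - 2720/3 = I*√100834 - 2720/3 = -2720/3 + I*√100834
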